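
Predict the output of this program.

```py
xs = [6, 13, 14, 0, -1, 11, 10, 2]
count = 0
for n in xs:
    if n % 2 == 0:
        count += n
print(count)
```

32

n=6: even, count = 0+6 = 6
n=13: not even
n=14: even, count = 6+14 = 20
n=0: even, count = 20+0 = 20
n=-1: not even
n=11: not even
n=10: even, count = 20+10 = 30
n=2: even, count = 30+2 = 32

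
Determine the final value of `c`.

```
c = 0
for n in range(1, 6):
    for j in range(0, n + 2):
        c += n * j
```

n=1,j=0: c = 0+0 = 0
n=1,j=1: c = 0+1 = 1
n=1,j=2: c = 1+2 = 3
n=2,j=0: c = 3+0 = 3
n=2,j=1: c = 3+2 = 5
n=2,j=2: c = 5+4 = 9
n=2,j=3: c = 9+6 = 15
n=3,j=0: c = 15+0 = 15
n=3,j=1: c = 15+3 = 18
n=3,j=2: c = 18+6 = 24
n=3,j=3: c = 24+9 = 33
n=3,j=4: c = 33+12 = 45
n=4,j=0: c = 45+0 = 45
n=4,j=1: c = 45+4 = 49
n=4,j=2: c = 49+8 = 57
n=4,j=3: c = 57+12 = 69
n=4,j=4: c = 69+16 = 85
n=4,j=5: c = 85+20 = 105
n=5,j=0: c = 105+0 = 105
n=5,j=1: c = 105+5 = 110
n=5,j=2: c = 110+10 = 120
n=5,j=3: c = 120+15 = 135
n=5,j=4: c = 135+20 = 155
n=5,j=5: c = 155+25 = 180
n=5,j=6: c = 180+30 = 210

210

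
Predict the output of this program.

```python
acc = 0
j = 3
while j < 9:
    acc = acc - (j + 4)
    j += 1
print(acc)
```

-57

j=3: acc = 0-7 = -7
j=4: acc = (-7)-8 = -15
j=5: acc = (-15)-9 = -24
j=6: acc = (-24)-10 = -34
j=7: acc = (-34)-11 = -45
j=8: acc = (-45)-12 = -57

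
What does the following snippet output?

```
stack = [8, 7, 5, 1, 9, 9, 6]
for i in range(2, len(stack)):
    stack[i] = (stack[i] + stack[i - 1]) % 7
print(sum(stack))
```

i=2: stack[2] = (5+7)%7 = 5 → [8, 7, 5, 1, 9, 9, 6]
i=3: stack[3] = (1+5)%7 = 6 → [8, 7, 5, 6, 9, 9, 6]
i=4: stack[4] = (9+6)%7 = 1 → [8, 7, 5, 6, 1, 9, 6]
i=5: stack[5] = (9+1)%7 = 3 → [8, 7, 5, 6, 1, 3, 6]
i=6: stack[6] = (6+3)%7 = 2 → [8, 7, 5, 6, 1, 3, 2]
sum = 32

32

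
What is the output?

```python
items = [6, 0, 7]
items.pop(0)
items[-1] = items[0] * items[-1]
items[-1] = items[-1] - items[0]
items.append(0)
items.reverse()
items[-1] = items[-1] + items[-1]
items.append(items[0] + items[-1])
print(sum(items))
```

0

pop(0) removes 6 → [0, 7]
items[-1] = items[0]*items[-1] = 0*7 = 0 → [0, 0]
items[-1] = items[-1]-items[0] = 0-0 = 0 → [0, 0]
append 0 → [0, 0, 0]
reverse → [0, 0, 0]
items[-1] = items[-1]+items[-1] = 0+0 = 0 → [0, 0, 0]
append items[0]+items[-1] = 0+0 = 0 → [0, 0, 0, 0]
sum = 0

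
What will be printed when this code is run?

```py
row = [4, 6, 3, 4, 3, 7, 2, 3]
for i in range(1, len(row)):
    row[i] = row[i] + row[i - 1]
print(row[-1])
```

i=1: row[1] = 6+4 = 10 → [4, 10, 3, 4, 3, 7, 2, 3]
i=2: row[2] = 3+10 = 13 → [4, 10, 13, 4, 3, 7, 2, 3]
i=3: row[3] = 4+13 = 17 → [4, 10, 13, 17, 3, 7, 2, 3]
i=4: row[4] = 3+17 = 20 → [4, 10, 13, 17, 20, 7, 2, 3]
i=5: row[5] = 7+20 = 27 → [4, 10, 13, 17, 20, 27, 2, 3]
i=6: row[6] = 2+27 = 29 → [4, 10, 13, 17, 20, 27, 29, 3]
i=7: row[7] = 3+29 = 32 → [4, 10, 13, 17, 20, 27, 29, 32]

32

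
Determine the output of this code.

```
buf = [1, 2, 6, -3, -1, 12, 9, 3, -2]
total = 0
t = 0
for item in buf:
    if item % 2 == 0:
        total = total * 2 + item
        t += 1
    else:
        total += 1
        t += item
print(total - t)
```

item=1: not even, total = 0+1 = 1; t=1
item=2: even, total = 1*2+2 = 4; t=2
item=6: even, total = 4*2+6 = 14; t=3
item=-3: not even, total = 14+1 = 15; t=0
item=-1: not even, total = 15+1 = 16; t=-1
item=12: even, total = 16*2+12 = 44; t=0
item=9: not even, total = 44+1 = 45; t=9
item=3: not even, total = 45+1 = 46; t=12
item=-2: even, total = 46*2+(-2) = 90; t=13
total-t = 90-13 = 77

77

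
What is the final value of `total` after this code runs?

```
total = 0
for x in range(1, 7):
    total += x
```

x=1: total = 0+1 = 1
x=2: total = 1+2 = 3
x=3: total = 3+3 = 6
x=4: total = 6+4 = 10
x=5: total = 10+5 = 15
x=6: total = 15+6 = 21

21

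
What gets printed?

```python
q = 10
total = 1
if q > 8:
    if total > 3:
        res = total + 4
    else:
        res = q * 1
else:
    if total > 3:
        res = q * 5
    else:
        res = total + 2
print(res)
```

10

q=10, total=1
q > 8 is True; total > 3 is False
→ res = q * 1 = 10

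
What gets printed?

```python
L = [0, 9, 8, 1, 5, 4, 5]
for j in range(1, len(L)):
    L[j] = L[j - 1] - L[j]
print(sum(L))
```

j=1: L[1] = 0-9 = -9 → [0, -9, 8, 1, 5, 4, 5]
j=2: L[2] = (-9)-8 = -17 → [0, -9, -17, 1, 5, 4, 5]
j=3: L[3] = (-17)-1 = -18 → [0, -9, -17, -18, 5, 4, 5]
j=4: L[4] = (-18)-5 = -23 → [0, -9, -17, -18, -23, 4, 5]
j=5: L[5] = (-23)-4 = -27 → [0, -9, -17, -18, -23, -27, 5]
j=6: L[6] = (-27)-5 = -32 → [0, -9, -17, -18, -23, -27, -32]
sum = -126

-126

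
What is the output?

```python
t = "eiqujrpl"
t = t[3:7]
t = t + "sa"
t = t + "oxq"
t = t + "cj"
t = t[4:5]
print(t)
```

s

slice [3:7] → 'ujrp'
+ 'sa' → 'ujrpsa'
+ 'oxq' → 'ujrpsaoxq'
+ 'cj' → 'ujrpsaoxqcj'
slice [4:5] → 's'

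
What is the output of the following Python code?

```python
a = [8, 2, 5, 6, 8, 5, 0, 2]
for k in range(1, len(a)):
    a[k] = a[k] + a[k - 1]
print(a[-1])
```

k=1: a[1] = 2+8 = 10 → [8, 10, 5, 6, 8, 5, 0, 2]
k=2: a[2] = 5+10 = 15 → [8, 10, 15, 6, 8, 5, 0, 2]
k=3: a[3] = 6+15 = 21 → [8, 10, 15, 21, 8, 5, 0, 2]
k=4: a[4] = 8+21 = 29 → [8, 10, 15, 21, 29, 5, 0, 2]
k=5: a[5] = 5+29 = 34 → [8, 10, 15, 21, 29, 34, 0, 2]
k=6: a[6] = 0+34 = 34 → [8, 10, 15, 21, 29, 34, 34, 2]
k=7: a[7] = 2+34 = 36 → [8, 10, 15, 21, 29, 34, 34, 36]

36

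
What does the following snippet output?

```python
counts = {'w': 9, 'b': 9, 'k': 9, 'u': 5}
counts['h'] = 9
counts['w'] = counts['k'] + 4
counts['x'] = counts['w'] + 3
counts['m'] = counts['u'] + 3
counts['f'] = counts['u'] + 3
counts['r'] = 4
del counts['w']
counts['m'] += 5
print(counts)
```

{'b': 9, 'k': 9, 'u': 5, 'h': 9, 'x': 16, 'm': 13, 'f': 8, 'r': 4}

counts['h'] = 9 → {'w': 9, 'b': 9, 'k': 9, 'u': 5, 'h': 9}
counts['w'] = counts['k']+4 = 13 → {'w': 13, 'b': 9, 'k': 9, 'u': 5, 'h': 9}
counts['x'] = counts['w']+3 = 16 → {'w': 13, 'b': 9, 'k': 9, 'u': 5, 'h': 9, 'x': 16}
counts['m'] = counts['u']+3 = 8 → {'w': 13, 'b': 9, 'k': 9, 'u': 5, 'h': 9, 'x': 16, 'm': 8}
counts['f'] = counts['u']+3 = 8 → {'w': 13, 'b': 9, 'k': 9, 'u': 5, 'h': 9, 'x': 16, 'm': 8, 'f': 8}
counts['r'] = 4 → {'w': 13, 'b': 9, 'k': 9, 'u': 5, 'h': 9, 'x': 16, 'm': 8, 'f': 8, 'r': 4}
del 'w' → {'b': 9, 'k': 9, 'u': 5, 'h': 9, 'x': 16, 'm': 8, 'f': 8, 'r': 4}
counts['m'] = 8+5 = 13 → {'b': 9, 'k': 9, 'u': 5, 'h': 9, 'x': 16, 'm': 13, 'f': 8, 'r': 4}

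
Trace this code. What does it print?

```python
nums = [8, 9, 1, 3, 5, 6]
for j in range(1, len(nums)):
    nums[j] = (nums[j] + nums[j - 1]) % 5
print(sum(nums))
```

17

j=1: nums[1] = (9+8)%5 = 2 → [8, 2, 1, 3, 5, 6]
j=2: nums[2] = (1+2)%5 = 3 → [8, 2, 3, 3, 5, 6]
j=3: nums[3] = (3+3)%5 = 1 → [8, 2, 3, 1, 5, 6]
j=4: nums[4] = (5+1)%5 = 1 → [8, 2, 3, 1, 1, 6]
j=5: nums[5] = (6+1)%5 = 2 → [8, 2, 3, 1, 1, 2]
sum = 17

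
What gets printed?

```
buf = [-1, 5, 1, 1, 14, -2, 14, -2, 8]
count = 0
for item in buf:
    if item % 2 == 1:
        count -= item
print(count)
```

item=-1: odd, count = 0-(-1) = 1
item=5: odd, count = 1-5 = -4
item=1: odd, count = (-4)-1 = -5
item=1: odd, count = (-5)-1 = -6
item=14: not odd
item=-2: not odd
item=14: not odd
item=-2: not odd
item=8: not odd

-6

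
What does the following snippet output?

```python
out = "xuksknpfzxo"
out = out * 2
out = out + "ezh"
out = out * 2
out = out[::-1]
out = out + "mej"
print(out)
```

hzeoxzfpnkskuxoxzfpnkskuxhzeoxzfpnkskuxoxzfpnkskuxmej

repeat ×2 → 'xuksknpfzxoxuksknpfzxo'
+ 'ezh' → 'xuksknpfzxoxuksknpfzxoezh'
repeat ×2 → 'xuksknpfzxoxuksknpfzxoezhxuksknpfzxoxuksknpfzxoezh'
reverse → 'hzeoxzfpnkskuxoxzfpnkskuxhzeoxzfpnkskuxoxzfpnkskux'
+ 'mej' → 'hzeoxzfpnkskuxoxzfpnkskuxhzeoxzfpnkskuxoxzfpnkskuxmej'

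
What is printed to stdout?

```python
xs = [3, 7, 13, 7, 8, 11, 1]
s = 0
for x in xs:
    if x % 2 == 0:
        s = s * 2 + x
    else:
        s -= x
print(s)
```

x=3: not even, s = 0-3 = -3
x=7: not even, s = (-3)-7 = -10
x=13: not even, s = (-10)-13 = -23
x=7: not even, s = (-23)-7 = -30
x=8: even, s = (-30)*2+8 = -52
x=11: not even, s = (-52)-11 = -63
x=1: not even, s = (-63)-1 = -64

-64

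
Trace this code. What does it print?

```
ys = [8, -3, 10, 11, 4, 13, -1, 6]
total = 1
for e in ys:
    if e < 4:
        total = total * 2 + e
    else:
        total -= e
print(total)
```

-117

e=8: not <4, total = 1-8 = -7
e=-3: <4, total = (-7)*2+(-3) = -17
e=10: not <4, total = (-17)-10 = -27
e=11: not <4, total = (-27)-11 = -38
e=4: not <4, total = (-38)-4 = -42
e=13: not <4, total = (-42)-13 = -55
e=-1: <4, total = (-55)*2+(-1) = -111
e=6: not <4, total = (-111)-6 = -117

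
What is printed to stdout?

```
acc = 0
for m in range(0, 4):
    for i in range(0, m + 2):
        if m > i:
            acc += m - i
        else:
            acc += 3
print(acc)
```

34

m=0,i=0: not 0>0, acc = 0+3 = 3
m=0,i=1: not 0>1, acc = 3+3 = 6
m=1,i=0: 1>0, acc = 6+1 = 7
m=1,i=1: not 1>1, acc = 7+3 = 10
m=1,i=2: not 1>2, acc = 10+3 = 13
m=2,i=0: 2>0, acc = 13+2 = 15
m=2,i=1: 2>1, acc = 15+1 = 16
m=2,i=2: not 2>2, acc = 16+3 = 19
m=2,i=3: not 2>3, acc = 19+3 = 22
m=3,i=0: 3>0, acc = 22+3 = 25
m=3,i=1: 3>1, acc = 25+2 = 27
m=3,i=2: 3>2, acc = 27+1 = 28
m=3,i=3: not 3>3, acc = 28+3 = 31
m=3,i=4: not 3>4, acc = 31+3 = 34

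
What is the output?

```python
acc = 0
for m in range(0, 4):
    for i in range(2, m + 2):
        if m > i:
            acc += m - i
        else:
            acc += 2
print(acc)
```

m=1,i=2: not 1>2, acc = 0+2 = 2
m=2,i=2: not 2>2, acc = 2+2 = 4
m=2,i=3: not 2>3, acc = 4+2 = 6
m=3,i=2: 3>2, acc = 6+1 = 7
m=3,i=3: not 3>3, acc = 7+2 = 9
m=3,i=4: not 3>4, acc = 9+2 = 11

11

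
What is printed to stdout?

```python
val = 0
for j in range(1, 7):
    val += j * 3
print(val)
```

63

j=1: val = 0+1*3 = 3
j=2: val = 3+2*3 = 9
j=3: val = 9+3*3 = 18
j=4: val = 18+4*3 = 30
j=5: val = 30+5*3 = 45
j=6: val = 45+6*3 = 63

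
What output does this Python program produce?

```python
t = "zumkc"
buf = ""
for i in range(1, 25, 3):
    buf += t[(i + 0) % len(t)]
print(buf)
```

ucmzkucm

i=1: add t[1]='u' → 'u'
i=4: add t[4]='c' → 'uc'
i=7: add t[2]='m' → 'ucm'
i=10: add t[0]='z' → 'ucmz'
i=13: add t[3]='k' → 'ucmzk'
i=16: add t[1]='u' → 'ucmzku'
i=19: add t[4]='c' → 'ucmzkuc'
i=22: add t[2]='m' → 'ucmzkucm'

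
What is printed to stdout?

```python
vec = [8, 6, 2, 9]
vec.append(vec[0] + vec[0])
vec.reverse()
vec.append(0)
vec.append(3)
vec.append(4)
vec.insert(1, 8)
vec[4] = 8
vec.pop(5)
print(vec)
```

[16, 8, 9, 2, 8, 0, 3, 4]

append vec[0]+vec[0] = 8+8 = 16 → [8, 6, 2, 9, 16]
reverse → [16, 9, 2, 6, 8]
append 0 → [16, 9, 2, 6, 8, 0]
append 3 → [16, 9, 2, 6, 8, 0, 3]
append 4 → [16, 9, 2, 6, 8, 0, 3, 4]
insert 8 at 1 → [16, 8, 9, 2, 6, 8, 0, 3, 4]
vec[4] = 8 → [16, 8, 9, 2, 8, 8, 0, 3, 4]
pop(5) removes 8 → [16, 8, 9, 2, 8, 0, 3, 4]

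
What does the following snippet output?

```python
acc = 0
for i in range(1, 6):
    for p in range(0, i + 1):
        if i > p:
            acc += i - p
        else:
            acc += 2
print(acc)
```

45

i=1,p=0: 1>0, acc = 0+1 = 1
i=1,p=1: not 1>1, acc = 1+2 = 3
i=2,p=0: 2>0, acc = 3+2 = 5
i=2,p=1: 2>1, acc = 5+1 = 6
i=2,p=2: not 2>2, acc = 6+2 = 8
i=3,p=0: 3>0, acc = 8+3 = 11
i=3,p=1: 3>1, acc = 11+2 = 13
i=3,p=2: 3>2, acc = 13+1 = 14
i=3,p=3: not 3>3, acc = 14+2 = 16
i=4,p=0: 4>0, acc = 16+4 = 20
i=4,p=1: 4>1, acc = 20+3 = 23
i=4,p=2: 4>2, acc = 23+2 = 25
i=4,p=3: 4>3, acc = 25+1 = 26
i=4,p=4: not 4>4, acc = 26+2 = 28
i=5,p=0: 5>0, acc = 28+5 = 33
i=5,p=1: 5>1, acc = 33+4 = 37
i=5,p=2: 5>2, acc = 37+3 = 40
i=5,p=3: 5>3, acc = 40+2 = 42
i=5,p=4: 5>4, acc = 42+1 = 43
i=5,p=5: not 5>5, acc = 43+2 = 45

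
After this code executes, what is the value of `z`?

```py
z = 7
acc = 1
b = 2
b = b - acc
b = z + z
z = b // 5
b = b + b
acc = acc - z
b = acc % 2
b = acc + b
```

b = 2-1 = 1
b = 7+7 = 14
z = 14//5 = 2
b = 14+14 = 28
acc = 1-2 = -1
b = (-1)%2 = 1
b = (-1)+1 = 0

2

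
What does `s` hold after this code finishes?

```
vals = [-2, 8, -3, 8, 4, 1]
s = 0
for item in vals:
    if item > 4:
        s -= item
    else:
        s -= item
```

item=-2: not >4, s = 0-(-2) = 2
item=8: >4, s = 2-8 = -6
item=-3: not >4, s = (-6)-(-3) = -3
item=8: >4, s = (-3)-8 = -11
item=4: not >4, s = (-11)-4 = -15
item=1: not >4, s = (-15)-1 = -16

-16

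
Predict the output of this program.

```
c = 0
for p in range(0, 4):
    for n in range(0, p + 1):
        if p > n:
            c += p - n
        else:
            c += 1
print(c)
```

14

p=0,n=0: not 0>0, c = 0+1 = 1
p=1,n=0: 1>0, c = 1+1 = 2
p=1,n=1: not 1>1, c = 2+1 = 3
p=2,n=0: 2>0, c = 3+2 = 5
p=2,n=1: 2>1, c = 5+1 = 6
p=2,n=2: not 2>2, c = 6+1 = 7
p=3,n=0: 3>0, c = 7+3 = 10
p=3,n=1: 3>1, c = 10+2 = 12
p=3,n=2: 3>2, c = 12+1 = 13
p=3,n=3: not 3>3, c = 13+1 = 14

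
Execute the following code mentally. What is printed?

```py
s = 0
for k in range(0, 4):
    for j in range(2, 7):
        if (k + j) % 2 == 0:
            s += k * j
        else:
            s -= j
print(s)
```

16

k=0,j=2: even sum, s = 0+0 = 0
k=0,j=3: odd sum, s = 0-3 = -3
k=0,j=4: even sum, s = (-3)+0 = -3
k=0,j=5: odd sum, s = (-3)-5 = -8
k=0,j=6: even sum, s = (-8)+0 = -8
k=1,j=2: odd sum, s = (-8)-2 = -10
k=1,j=3: even sum, s = (-10)+3 = -7
k=1,j=4: odd sum, s = (-7)-4 = -11
k=1,j=5: even sum, s = (-11)+5 = -6
k=1,j=6: odd sum, s = (-6)-6 = -12
k=2,j=2: even sum, s = (-12)+4 = -8
k=2,j=3: odd sum, s = (-8)-3 = -11
k=2,j=4: even sum, s = (-11)+8 = -3
k=2,j=5: odd sum, s = (-3)-5 = -8
k=2,j=6: even sum, s = (-8)+12 = 4
k=3,j=2: odd sum, s = 4-2 = 2
k=3,j=3: even sum, s = 2+9 = 11
k=3,j=4: odd sum, s = 11-4 = 7
k=3,j=5: even sum, s = 7+15 = 22
k=3,j=6: odd sum, s = 22-6 = 16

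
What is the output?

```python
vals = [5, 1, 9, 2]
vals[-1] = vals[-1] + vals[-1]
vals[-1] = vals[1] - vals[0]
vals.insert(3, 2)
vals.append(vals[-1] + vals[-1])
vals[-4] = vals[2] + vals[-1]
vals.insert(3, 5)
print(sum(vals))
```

vals[-1] = vals[-1]+vals[-1] = 2+2 = 4 → [5, 1, 9, 4]
vals[-1] = vals[1]-vals[0] = 1-5 = -4 → [5, 1, 9, -4]
insert 2 at 3 → [5, 1, 9, 2, -4]
append vals[-1]+vals[-1] = (-4)+(-4) = -8 → [5, 1, 9, 2, -4, -8]
vals[-4] = vals[2]+vals[-1] = 9+(-8) = 1 → [5, 1, 1, 2, -4, -8]
insert 5 at 3 → [5, 1, 1, 5, 2, -4, -8]
sum = 2

2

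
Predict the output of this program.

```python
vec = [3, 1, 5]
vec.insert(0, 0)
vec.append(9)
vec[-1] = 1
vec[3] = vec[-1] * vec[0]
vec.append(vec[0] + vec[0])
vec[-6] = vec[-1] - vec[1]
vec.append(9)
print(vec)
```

insert 0 at 0 → [0, 3, 1, 5]
append 9 → [0, 3, 1, 5, 9]
vec[-1] = 1 → [0, 3, 1, 5, 1]
vec[3] = vec[-1]*vec[0] = 1*0 = 0 → [0, 3, 1, 0, 1]
append vec[0]+vec[0] = 0+0 = 0 → [0, 3, 1, 0, 1, 0]
vec[-6] = vec[-1]-vec[1] = 0-3 = -3 → [-3, 3, 1, 0, 1, 0]
append 9 → [-3, 3, 1, 0, 1, 0, 9]

[-3, 3, 1, 0, 1, 0, 9]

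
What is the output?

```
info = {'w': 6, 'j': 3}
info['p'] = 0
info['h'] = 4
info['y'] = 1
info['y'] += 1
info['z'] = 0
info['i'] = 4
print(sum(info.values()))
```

info['p'] = 0 → {'w': 6, 'j': 3, 'p': 0}
info['h'] = 4 → {'w': 6, 'j': 3, 'p': 0, 'h': 4}
info['y'] = 1 → {'w': 6, 'j': 3, 'p': 0, 'h': 4, 'y': 1}
info['y'] = 1+1 = 2 → {'w': 6, 'j': 3, 'p': 0, 'h': 4, 'y': 2}
info['z'] = 0 → {'w': 6, 'j': 3, 'p': 0, 'h': 4, 'y': 2, 'z': 0}
info['i'] = 4 → {'w': 6, 'j': 3, 'p': 0, 'h': 4, 'y': 2, 'z': 0, 'i': 4}
sum of values = 19

19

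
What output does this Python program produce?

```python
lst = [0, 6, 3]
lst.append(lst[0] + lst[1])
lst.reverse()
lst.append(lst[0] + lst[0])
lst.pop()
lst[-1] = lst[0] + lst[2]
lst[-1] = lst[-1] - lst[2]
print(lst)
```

append lst[0]+lst[1] = 0+6 = 6 → [0, 6, 3, 6]
reverse → [6, 3, 6, 0]
append lst[0]+lst[0] = 6+6 = 12 → [6, 3, 6, 0, 12]
pop() removes 12 → [6, 3, 6, 0]
lst[-1] = lst[0]+lst[2] = 6+6 = 12 → [6, 3, 6, 12]
lst[-1] = lst[-1]-lst[2] = 12-6 = 6 → [6, 3, 6, 6]

[6, 3, 6, 6]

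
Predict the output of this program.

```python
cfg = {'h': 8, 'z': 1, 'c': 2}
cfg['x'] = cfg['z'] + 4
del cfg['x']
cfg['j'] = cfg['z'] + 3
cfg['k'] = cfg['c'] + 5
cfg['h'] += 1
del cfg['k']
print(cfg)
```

cfg['x'] = cfg['z']+4 = 5 → {'h': 8, 'z': 1, 'c': 2, 'x': 5}
del 'x' → {'h': 8, 'z': 1, 'c': 2}
cfg['j'] = cfg['z']+3 = 4 → {'h': 8, 'z': 1, 'c': 2, 'j': 4}
cfg['k'] = cfg['c']+5 = 7 → {'h': 8, 'z': 1, 'c': 2, 'j': 4, 'k': 7}
cfg['h'] = 8+1 = 9 → {'h': 9, 'z': 1, 'c': 2, 'j': 4, 'k': 7}
del 'k' → {'h': 9, 'z': 1, 'c': 2, 'j': 4}

{'h': 9, 'z': 1, 'c': 2, 'j': 4}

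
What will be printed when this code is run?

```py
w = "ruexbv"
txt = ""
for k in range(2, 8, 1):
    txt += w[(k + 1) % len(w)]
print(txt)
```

xbvrue

k=2: add w[3]='x' → 'x'
k=3: add w[4]='b' → 'xb'
k=4: add w[5]='v' → 'xbv'
k=5: add w[0]='r' → 'xbvr'
k=6: add w[1]='u' → 'xbvru'
k=7: add w[2]='e' → 'xbvrue'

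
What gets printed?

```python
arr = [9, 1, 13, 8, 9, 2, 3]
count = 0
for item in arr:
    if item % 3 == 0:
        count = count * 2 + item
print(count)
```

57

item=9: %3==0, count = 0*2+9 = 9
item=1: not %3==0
item=13: not %3==0
item=8: not %3==0
item=9: %3==0, count = 9*2+9 = 27
item=2: not %3==0
item=3: %3==0, count = 27*2+3 = 57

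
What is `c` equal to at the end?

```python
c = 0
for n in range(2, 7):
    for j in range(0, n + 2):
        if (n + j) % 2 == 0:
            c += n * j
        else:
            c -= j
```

n=2,j=0: even sum, c = 0+0 = 0
n=2,j=1: odd sum, c = 0-1 = -1
n=2,j=2: even sum, c = (-1)+4 = 3
n=2,j=3: odd sum, c = 3-3 = 0
n=3,j=0: odd sum, c = 0-0 = 0
n=3,j=1: even sum, c = 0+3 = 3
n=3,j=2: odd sum, c = 3-2 = 1
n=3,j=3: even sum, c = 1+9 = 10
n=3,j=4: odd sum, c = 10-4 = 6
n=4,j=0: even sum, c = 6+0 = 6
n=4,j=1: odd sum, c = 6-1 = 5
n=4,j=2: even sum, c = 5+8 = 13
n=4,j=3: odd sum, c = 13-3 = 10
n=4,j=4: even sum, c = 10+16 = 26
n=4,j=5: odd sum, c = 26-5 = 21
n=5,j=0: odd sum, c = 21-0 = 21
n=5,j=1: even sum, c = 21+5 = 26
n=5,j=2: odd sum, c = 26-2 = 24
n=5,j=3: even sum, c = 24+15 = 39
n=5,j=4: odd sum, c = 39-4 = 35
n=5,j=5: even sum, c = 35+25 = 60
n=5,j=6: odd sum, c = 60-6 = 54
n=6,j=0: even sum, c = 54+0 = 54
n=6,j=1: odd sum, c = 54-1 = 53
n=6,j=2: even sum, c = 53+12 = 65
n=6,j=3: odd sum, c = 65-3 = 62
n=6,j=4: even sum, c = 62+24 = 86
n=6,j=5: odd sum, c = 86-5 = 81
n=6,j=6: even sum, c = 81+36 = 117
n=6,j=7: odd sum, c = 117-7 = 110

110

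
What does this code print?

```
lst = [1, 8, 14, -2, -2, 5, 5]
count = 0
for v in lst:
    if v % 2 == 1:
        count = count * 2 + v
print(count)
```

v=1: odd, count = 0*2+1 = 1
v=8: not odd
v=14: not odd
v=-2: not odd
v=-2: not odd
v=5: odd, count = 1*2+5 = 7
v=5: odd, count = 7*2+5 = 19

19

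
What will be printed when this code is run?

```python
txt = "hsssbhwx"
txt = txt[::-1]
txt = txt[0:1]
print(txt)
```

x

reverse → 'xwhbsssh'
slice [0:1] → 'x'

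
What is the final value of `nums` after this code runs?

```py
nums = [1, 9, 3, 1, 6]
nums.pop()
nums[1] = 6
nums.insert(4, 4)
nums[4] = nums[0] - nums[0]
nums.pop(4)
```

[1, 6, 3, 1]

pop() removes 6 → [1, 9, 3, 1]
nums[1] = 6 → [1, 6, 3, 1]
insert 4 at 4 → [1, 6, 3, 1, 4]
nums[4] = nums[0]-nums[0] = 1-1 = 0 → [1, 6, 3, 1, 0]
pop(4) removes 0 → [1, 6, 3, 1]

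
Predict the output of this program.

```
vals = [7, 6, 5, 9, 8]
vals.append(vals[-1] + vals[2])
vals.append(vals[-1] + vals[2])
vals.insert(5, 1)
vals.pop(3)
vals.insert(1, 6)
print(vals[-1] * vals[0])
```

append vals[-1]+vals[2] = 8+5 = 13 → [7, 6, 5, 9, 8, 13]
append vals[-1]+vals[2] = 13+5 = 18 → [7, 6, 5, 9, 8, 13, 18]
insert 1 at 5 → [7, 6, 5, 9, 8, 1, 13, 18]
pop(3) removes 9 → [7, 6, 5, 8, 1, 13, 18]
insert 6 at 1 → [7, 6, 6, 5, 8, 1, 13, 18]
vals[-1]*vals[0] = 18*7 = 126

126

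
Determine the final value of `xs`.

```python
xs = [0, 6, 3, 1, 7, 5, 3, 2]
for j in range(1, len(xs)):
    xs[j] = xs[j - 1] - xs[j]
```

[0, -6, -9, -10, -17, -22, -25, -27]

j=1: xs[1] = 0-6 = -6 → [0, -6, 3, 1, 7, 5, 3, 2]
j=2: xs[2] = (-6)-3 = -9 → [0, -6, -9, 1, 7, 5, 3, 2]
j=3: xs[3] = (-9)-1 = -10 → [0, -6, -9, -10, 7, 5, 3, 2]
j=4: xs[4] = (-10)-7 = -17 → [0, -6, -9, -10, -17, 5, 3, 2]
j=5: xs[5] = (-17)-5 = -22 → [0, -6, -9, -10, -17, -22, 3, 2]
j=6: xs[6] = (-22)-3 = -25 → [0, -6, -9, -10, -17, -22, -25, 2]
j=7: xs[7] = (-25)-2 = -27 → [0, -6, -9, -10, -17, -22, -25, -27]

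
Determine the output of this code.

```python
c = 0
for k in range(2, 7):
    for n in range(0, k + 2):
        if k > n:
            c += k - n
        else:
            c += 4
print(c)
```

95

k=2,n=0: 2>0, c = 0+2 = 2
k=2,n=1: 2>1, c = 2+1 = 3
k=2,n=2: not 2>2, c = 3+4 = 7
k=2,n=3: not 2>3, c = 7+4 = 11
k=3,n=0: 3>0, c = 11+3 = 14
k=3,n=1: 3>1, c = 14+2 = 16
k=3,n=2: 3>2, c = 16+1 = 17
k=3,n=3: not 3>3, c = 17+4 = 21
k=3,n=4: not 3>4, c = 21+4 = 25
k=4,n=0: 4>0, c = 25+4 = 29
k=4,n=1: 4>1, c = 29+3 = 32
k=4,n=2: 4>2, c = 32+2 = 34
k=4,n=3: 4>3, c = 34+1 = 35
k=4,n=4: not 4>4, c = 35+4 = 39
k=4,n=5: not 4>5, c = 39+4 = 43
k=5,n=0: 5>0, c = 43+5 = 48
k=5,n=1: 5>1, c = 48+4 = 52
k=5,n=2: 5>2, c = 52+3 = 55
k=5,n=3: 5>3, c = 55+2 = 57
k=5,n=4: 5>4, c = 57+1 = 58
k=5,n=5: not 5>5, c = 58+4 = 62
k=5,n=6: not 5>6, c = 62+4 = 66
k=6,n=0: 6>0, c = 66+6 = 72
k=6,n=1: 6>1, c = 72+5 = 77
k=6,n=2: 6>2, c = 77+4 = 81
k=6,n=3: 6>3, c = 81+3 = 84
k=6,n=4: 6>4, c = 84+2 = 86
k=6,n=5: 6>5, c = 86+1 = 87
k=6,n=6: not 6>6, c = 87+4 = 91
k=6,n=7: not 6>7, c = 91+4 = 95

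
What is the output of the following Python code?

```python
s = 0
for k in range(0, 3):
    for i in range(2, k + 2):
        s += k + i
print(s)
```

12

k=1,i=2: s = 0+3 = 3
k=2,i=2: s = 3+4 = 7
k=2,i=3: s = 7+5 = 12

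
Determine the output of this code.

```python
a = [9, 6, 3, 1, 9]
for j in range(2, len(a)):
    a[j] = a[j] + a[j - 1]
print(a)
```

j=2: a[2] = 3+6 = 9 → [9, 6, 9, 1, 9]
j=3: a[3] = 1+9 = 10 → [9, 6, 9, 10, 9]
j=4: a[4] = 9+10 = 19 → [9, 6, 9, 10, 19]

[9, 6, 9, 10, 19]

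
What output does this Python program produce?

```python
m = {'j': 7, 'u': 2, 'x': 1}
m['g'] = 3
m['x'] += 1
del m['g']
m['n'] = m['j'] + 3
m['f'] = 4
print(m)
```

{'j': 7, 'u': 2, 'x': 2, 'n': 10, 'f': 4}

m['g'] = 3 → {'j': 7, 'u': 2, 'x': 1, 'g': 3}
m['x'] = 1+1 = 2 → {'j': 7, 'u': 2, 'x': 2, 'g': 3}
del 'g' → {'j': 7, 'u': 2, 'x': 2}
m['n'] = m['j']+3 = 10 → {'j': 7, 'u': 2, 'x': 2, 'n': 10}
m['f'] = 4 → {'j': 7, 'u': 2, 'x': 2, 'n': 10, 'f': 4}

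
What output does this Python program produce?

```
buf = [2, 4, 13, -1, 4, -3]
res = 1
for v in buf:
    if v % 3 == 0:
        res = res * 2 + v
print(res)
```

v=2: not %3==0
v=4: not %3==0
v=13: not %3==0
v=-1: not %3==0
v=4: not %3==0
v=-3: %3==0, res = 1*2+(-3) = -1

-1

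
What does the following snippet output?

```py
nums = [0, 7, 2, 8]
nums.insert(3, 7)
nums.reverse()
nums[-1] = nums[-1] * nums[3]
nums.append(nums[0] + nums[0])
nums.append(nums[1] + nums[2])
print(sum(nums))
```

insert 7 at 3 → [0, 7, 2, 7, 8]
reverse → [8, 7, 2, 7, 0]
nums[-1] = nums[-1]*nums[3] = 0*7 = 0 → [8, 7, 2, 7, 0]
append nums[0]+nums[0] = 8+8 = 16 → [8, 7, 2, 7, 0, 16]
append nums[1]+nums[2] = 7+2 = 9 → [8, 7, 2, 7, 0, 16, 9]
sum = 49

49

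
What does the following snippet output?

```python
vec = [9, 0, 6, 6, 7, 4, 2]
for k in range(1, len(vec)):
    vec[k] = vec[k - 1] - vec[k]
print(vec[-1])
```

k=1: vec[1] = 9-0 = 9 → [9, 9, 6, 6, 7, 4, 2]
k=2: vec[2] = 9-6 = 3 → [9, 9, 3, 6, 7, 4, 2]
k=3: vec[3] = 3-6 = -3 → [9, 9, 3, -3, 7, 4, 2]
k=4: vec[4] = (-3)-7 = -10 → [9, 9, 3, -3, -10, 4, 2]
k=5: vec[5] = (-10)-4 = -14 → [9, 9, 3, -3, -10, -14, 2]
k=6: vec[6] = (-14)-2 = -16 → [9, 9, 3, -3, -10, -14, -16]

-16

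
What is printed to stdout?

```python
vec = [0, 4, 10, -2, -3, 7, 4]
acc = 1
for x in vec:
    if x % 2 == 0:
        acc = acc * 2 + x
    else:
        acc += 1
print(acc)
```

108

x=0: even, acc = 1*2+0 = 2
x=4: even, acc = 2*2+4 = 8
x=10: even, acc = 8*2+10 = 26
x=-2: even, acc = 26*2+(-2) = 50
x=-3: not even, acc = 50+1 = 51
x=7: not even, acc = 51+1 = 52
x=4: even, acc = 52*2+4 = 108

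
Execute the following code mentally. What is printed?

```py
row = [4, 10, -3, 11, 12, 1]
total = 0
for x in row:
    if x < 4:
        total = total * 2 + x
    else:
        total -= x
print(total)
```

x=4: not <4, total = 0-4 = -4
x=10: not <4, total = (-4)-10 = -14
x=-3: <4, total = (-14)*2+(-3) = -31
x=11: not <4, total = (-31)-11 = -42
x=12: not <4, total = (-42)-12 = -54
x=1: <4, total = (-54)*2+1 = -107

-107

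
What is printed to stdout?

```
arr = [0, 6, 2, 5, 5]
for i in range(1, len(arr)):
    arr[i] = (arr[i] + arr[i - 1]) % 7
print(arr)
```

i=1: arr[1] = (6+0)%7 = 6 → [0, 6, 2, 5, 5]
i=2: arr[2] = (2+6)%7 = 1 → [0, 6, 1, 5, 5]
i=3: arr[3] = (5+1)%7 = 6 → [0, 6, 1, 6, 5]
i=4: arr[4] = (5+6)%7 = 4 → [0, 6, 1, 6, 4]

[0, 6, 1, 6, 4]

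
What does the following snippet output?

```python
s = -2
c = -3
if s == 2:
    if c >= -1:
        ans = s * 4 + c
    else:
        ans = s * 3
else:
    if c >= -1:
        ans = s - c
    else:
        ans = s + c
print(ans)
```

-5

s=-2, c=-3
s == 2 is False; c >= -1 is False
→ ans = s + c = -5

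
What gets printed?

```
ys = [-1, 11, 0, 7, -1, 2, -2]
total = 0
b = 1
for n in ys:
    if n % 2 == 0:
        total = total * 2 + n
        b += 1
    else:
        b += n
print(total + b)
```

22

n=-1: not even; b=0
n=11: not even; b=11
n=0: even, total = 0*2+0 = 0; b=12
n=7: not even; b=19
n=-1: not even; b=18
n=2: even, total = 0*2+2 = 2; b=19
n=-2: even, total = 2*2+(-2) = 2; b=20
total+b = 2+20 = 22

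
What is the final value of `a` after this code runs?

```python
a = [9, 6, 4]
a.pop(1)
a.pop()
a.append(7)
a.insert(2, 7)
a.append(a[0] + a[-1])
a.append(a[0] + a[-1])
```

pop(1) removes 6 → [9, 4]
pop() removes 4 → [9]
append 7 → [9, 7]
insert 7 at 2 → [9, 7, 7]
append a[0]+a[-1] = 9+7 = 16 → [9, 7, 7, 16]
append a[0]+a[-1] = 9+16 = 25 → [9, 7, 7, 16, 25]

[9, 7, 7, 16, 25]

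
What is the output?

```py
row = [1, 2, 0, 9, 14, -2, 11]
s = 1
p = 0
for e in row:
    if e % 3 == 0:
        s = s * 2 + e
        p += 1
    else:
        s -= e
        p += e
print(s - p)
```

e=1: not %3==0, s = 1-1 = 0; p=1
e=2: not %3==0, s = 0-2 = -2; p=3
e=0: %3==0, s = (-2)*2+0 = -4; p=4
e=9: %3==0, s = (-4)*2+9 = 1; p=5
e=14: not %3==0, s = 1-14 = -13; p=19
e=-2: not %3==0, s = (-13)-(-2) = -11; p=17
e=11: not %3==0, s = (-11)-11 = -22; p=28
s-p = (-22)-28 = -50

-50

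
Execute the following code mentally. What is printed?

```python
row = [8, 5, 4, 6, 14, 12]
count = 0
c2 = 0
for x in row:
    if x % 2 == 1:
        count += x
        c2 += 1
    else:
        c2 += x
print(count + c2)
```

50

x=8: not odd; c2=8
x=5: odd, count = 0+5 = 5; c2=9
x=4: not odd; c2=13
x=6: not odd; c2=19
x=14: not odd; c2=33
x=12: not odd; c2=45
count+c2 = 5+45 = 50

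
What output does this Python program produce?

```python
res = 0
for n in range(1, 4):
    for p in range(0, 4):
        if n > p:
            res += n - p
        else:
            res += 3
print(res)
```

n=1,p=0: 1>0, res = 0+1 = 1
n=1,p=1: not 1>1, res = 1+3 = 4
n=1,p=2: not 1>2, res = 4+3 = 7
n=1,p=3: not 1>3, res = 7+3 = 10
n=2,p=0: 2>0, res = 10+2 = 12
n=2,p=1: 2>1, res = 12+1 = 13
n=2,p=2: not 2>2, res = 13+3 = 16
n=2,p=3: not 2>3, res = 16+3 = 19
n=3,p=0: 3>0, res = 19+3 = 22
n=3,p=1: 3>1, res = 22+2 = 24
n=3,p=2: 3>2, res = 24+1 = 25
n=3,p=3: not 3>3, res = 25+3 = 28

28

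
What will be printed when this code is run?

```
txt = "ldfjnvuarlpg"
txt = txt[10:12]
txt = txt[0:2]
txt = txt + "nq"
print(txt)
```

slice [10:12] → 'pg'
slice [0:2] → 'pg'
+ 'nq' → 'pgnq'

pgnq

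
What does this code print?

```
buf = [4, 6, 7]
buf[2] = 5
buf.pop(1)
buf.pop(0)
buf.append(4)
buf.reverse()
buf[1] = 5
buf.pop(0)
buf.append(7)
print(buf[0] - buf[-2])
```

0

buf[2] = 5 → [4, 6, 5]
pop(1) removes 6 → [4, 5]
pop(0) removes 4 → [5]
append 4 → [5, 4]
reverse → [4, 5]
buf[1] = 5 → [4, 5]
pop(0) removes 4 → [5]
append 7 → [5, 7]
buf[0]-buf[-2] = 5-5 = 0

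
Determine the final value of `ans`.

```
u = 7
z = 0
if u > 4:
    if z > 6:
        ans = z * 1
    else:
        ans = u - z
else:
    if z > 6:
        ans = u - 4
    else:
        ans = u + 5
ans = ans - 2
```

5

u=7, z=0
u > 4 is True; z > 6 is False
→ ans = u - z = 7
ans = 7-2 = 5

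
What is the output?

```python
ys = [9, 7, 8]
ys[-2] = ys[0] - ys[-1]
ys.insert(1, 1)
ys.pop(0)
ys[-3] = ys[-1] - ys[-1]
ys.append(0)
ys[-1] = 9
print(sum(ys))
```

ys[-2] = ys[0]-ys[-1] = 9-8 = 1 → [9, 1, 8]
insert 1 at 1 → [9, 1, 1, 8]
pop(0) removes 9 → [1, 1, 8]
ys[-3] = ys[-1]-ys[-1] = 8-8 = 0 → [0, 1, 8]
append 0 → [0, 1, 8, 0]
ys[-1] = 9 → [0, 1, 8, 9]
sum = 18

18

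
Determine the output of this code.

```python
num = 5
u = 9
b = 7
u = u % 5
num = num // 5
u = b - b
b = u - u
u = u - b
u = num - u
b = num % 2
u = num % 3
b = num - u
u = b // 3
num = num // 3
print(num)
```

0

u = 9%5 = 4
num = 5//5 = 1
u = 7-7 = 0
b = 0-0 = 0
u = 0-0 = 0
u = 1-0 = 1
b = 1%2 = 1
u = 1%3 = 1
b = 1-1 = 0
u = 0//3 = 0
num = 1//3 = 0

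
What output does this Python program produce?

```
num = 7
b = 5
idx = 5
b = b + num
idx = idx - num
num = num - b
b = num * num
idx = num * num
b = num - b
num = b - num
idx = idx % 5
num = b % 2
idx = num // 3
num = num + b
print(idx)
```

0

b = 5+7 = 12
idx = 5-7 = -2
num = 7-12 = -5
b = (-5)*(-5) = 25
idx = (-5)*(-5) = 25
b = (-5)-25 = -30
num = (-30)-(-5) = -25
idx = 25%5 = 0
num = (-30)%2 = 0
idx = 0//3 = 0
num = 0+(-30) = -30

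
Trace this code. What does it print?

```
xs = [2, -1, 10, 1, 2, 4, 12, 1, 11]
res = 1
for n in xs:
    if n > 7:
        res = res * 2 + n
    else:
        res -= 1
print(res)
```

53

n=2: not >7, res = 1-1 = 0
n=-1: not >7, res = 0-1 = -1
n=10: >7, res = (-1)*2+10 = 8
n=1: not >7, res = 8-1 = 7
n=2: not >7, res = 7-1 = 6
n=4: not >7, res = 6-1 = 5
n=12: >7, res = 5*2+12 = 22
n=1: not >7, res = 22-1 = 21
n=11: >7, res = 21*2+11 = 53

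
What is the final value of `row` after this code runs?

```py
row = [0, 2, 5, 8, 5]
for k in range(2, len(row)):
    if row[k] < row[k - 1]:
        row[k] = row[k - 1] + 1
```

[0, 2, 5, 8, 9]

k=2: 5>=2, unchanged → [0, 2, 5, 8, 5]
k=3: 8>=5, unchanged → [0, 2, 5, 8, 5]
k=4: 5<8, row[4] = 8+1 = 9 → [0, 2, 5, 8, 9]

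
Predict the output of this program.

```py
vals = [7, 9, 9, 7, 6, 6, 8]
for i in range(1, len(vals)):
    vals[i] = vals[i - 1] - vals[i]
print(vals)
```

[7, -2, -11, -18, -24, -30, -38]

i=1: vals[1] = 7-9 = -2 → [7, -2, 9, 7, 6, 6, 8]
i=2: vals[2] = (-2)-9 = -11 → [7, -2, -11, 7, 6, 6, 8]
i=3: vals[3] = (-11)-7 = -18 → [7, -2, -11, -18, 6, 6, 8]
i=4: vals[4] = (-18)-6 = -24 → [7, -2, -11, -18, -24, 6, 8]
i=5: vals[5] = (-24)-6 = -30 → [7, -2, -11, -18, -24, -30, 8]
i=6: vals[6] = (-30)-8 = -38 → [7, -2, -11, -18, -24, -30, -38]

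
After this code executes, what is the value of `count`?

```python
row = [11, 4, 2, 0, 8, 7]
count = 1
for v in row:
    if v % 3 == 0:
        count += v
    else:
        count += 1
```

v=11: not %3==0, count = 1+1 = 2
v=4: not %3==0, count = 2+1 = 3
v=2: not %3==0, count = 3+1 = 4
v=0: %3==0, count = 4+0 = 4
v=8: not %3==0, count = 4+1 = 5
v=7: not %3==0, count = 5+1 = 6

6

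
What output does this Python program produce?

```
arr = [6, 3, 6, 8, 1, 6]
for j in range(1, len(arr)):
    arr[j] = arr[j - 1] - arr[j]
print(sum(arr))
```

-35

j=1: arr[1] = 6-3 = 3 → [6, 3, 6, 8, 1, 6]
j=2: arr[2] = 3-6 = -3 → [6, 3, -3, 8, 1, 6]
j=3: arr[3] = (-3)-8 = -11 → [6, 3, -3, -11, 1, 6]
j=4: arr[4] = (-11)-1 = -12 → [6, 3, -3, -11, -12, 6]
j=5: arr[5] = (-12)-6 = -18 → [6, 3, -3, -11, -12, -18]
sum = -35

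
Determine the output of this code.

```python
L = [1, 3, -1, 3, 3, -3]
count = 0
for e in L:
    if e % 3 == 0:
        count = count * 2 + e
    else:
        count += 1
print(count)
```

e=1: not %3==0, count = 0+1 = 1
e=3: %3==0, count = 1*2+3 = 5
e=-1: not %3==0, count = 5+1 = 6
e=3: %3==0, count = 6*2+3 = 15
e=3: %3==0, count = 15*2+3 = 33
e=-3: %3==0, count = 33*2+(-3) = 63

63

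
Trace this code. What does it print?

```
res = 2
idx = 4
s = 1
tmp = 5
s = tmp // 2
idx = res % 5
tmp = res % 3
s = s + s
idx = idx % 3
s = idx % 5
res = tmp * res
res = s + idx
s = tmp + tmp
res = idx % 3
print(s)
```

s = 5//2 = 2
idx = 2%5 = 2
tmp = 2%3 = 2
s = 2+2 = 4
idx = 2%3 = 2
s = 2%5 = 2
res = 2*2 = 4
res = 2+2 = 4
s = 2+2 = 4
res = 2%3 = 2

4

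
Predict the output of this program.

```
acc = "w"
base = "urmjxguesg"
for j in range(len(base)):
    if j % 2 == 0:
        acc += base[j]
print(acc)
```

j=0: add 'u' → 'wu'
j=1: skip
j=2: add 'm' → 'wum'
j=3: skip
j=4: add 'x' → 'wumx'
j=5: skip
j=6: add 'u' → 'wumxu'
j=7: skip
j=8: add 's' → 'wumxus'
j=9: skip

wumxus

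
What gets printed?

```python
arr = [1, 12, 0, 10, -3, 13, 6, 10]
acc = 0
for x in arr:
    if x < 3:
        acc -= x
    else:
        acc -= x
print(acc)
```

x=1: <3, acc = 0-1 = -1
x=12: not <3, acc = (-1)-12 = -13
x=0: <3, acc = (-13)-0 = -13
x=10: not <3, acc = (-13)-10 = -23
x=-3: <3, acc = (-23)-(-3) = -20
x=13: not <3, acc = (-20)-13 = -33
x=6: not <3, acc = (-33)-6 = -39
x=10: not <3, acc = (-39)-10 = -49

-49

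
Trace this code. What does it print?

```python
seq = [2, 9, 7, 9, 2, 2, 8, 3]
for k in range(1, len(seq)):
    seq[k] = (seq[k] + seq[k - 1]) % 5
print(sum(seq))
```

19

k=1: seq[1] = (9+2)%5 = 1 → [2, 1, 7, 9, 2, 2, 8, 3]
k=2: seq[2] = (7+1)%5 = 3 → [2, 1, 3, 9, 2, 2, 8, 3]
k=3: seq[3] = (9+3)%5 = 2 → [2, 1, 3, 2, 2, 2, 8, 3]
k=4: seq[4] = (2+2)%5 = 4 → [2, 1, 3, 2, 4, 2, 8, 3]
k=5: seq[5] = (2+4)%5 = 1 → [2, 1, 3, 2, 4, 1, 8, 3]
k=6: seq[6] = (8+1)%5 = 4 → [2, 1, 3, 2, 4, 1, 4, 3]
k=7: seq[7] = (3+4)%5 = 2 → [2, 1, 3, 2, 4, 1, 4, 2]
sum = 19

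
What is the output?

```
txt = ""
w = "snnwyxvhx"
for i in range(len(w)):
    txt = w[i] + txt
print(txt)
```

i=0: prepend 's' → 's'
i=1: prepend 'n' → 'ns'
i=2: prepend 'n' → 'nns'
i=3: prepend 'w' → 'wnns'
i=4: prepend 'y' → 'ywnns'
i=5: prepend 'x' → 'xywnns'
i=6: prepend 'v' → 'vxywnns'
i=7: prepend 'h' → 'hvxywnns'
i=8: prepend 'x' → 'xhvxywnns'

xhvxywnns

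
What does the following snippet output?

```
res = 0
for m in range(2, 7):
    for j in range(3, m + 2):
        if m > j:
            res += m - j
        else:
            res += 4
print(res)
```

46

m=2,j=3: not 2>3, res = 0+4 = 4
m=3,j=3: not 3>3, res = 4+4 = 8
m=3,j=4: not 3>4, res = 8+4 = 12
m=4,j=3: 4>3, res = 12+1 = 13
m=4,j=4: not 4>4, res = 13+4 = 17
m=4,j=5: not 4>5, res = 17+4 = 21
m=5,j=3: 5>3, res = 21+2 = 23
m=5,j=4: 5>4, res = 23+1 = 24
m=5,j=5: not 5>5, res = 24+4 = 28
m=5,j=6: not 5>6, res = 28+4 = 32
m=6,j=3: 6>3, res = 32+3 = 35
m=6,j=4: 6>4, res = 35+2 = 37
m=6,j=5: 6>5, res = 37+1 = 38
m=6,j=6: not 6>6, res = 38+4 = 42
m=6,j=7: not 6>7, res = 42+4 = 46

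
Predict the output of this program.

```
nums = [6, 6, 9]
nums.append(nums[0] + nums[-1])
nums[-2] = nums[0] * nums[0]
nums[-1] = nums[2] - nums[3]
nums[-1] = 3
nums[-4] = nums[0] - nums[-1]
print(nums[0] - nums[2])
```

append nums[0]+nums[-1] = 6+9 = 15 → [6, 6, 9, 15]
nums[-2] = nums[0]*nums[0] = 6*6 = 36 → [6, 6, 36, 15]
nums[-1] = nums[2]-nums[3] = 36-15 = 21 → [6, 6, 36, 21]
nums[-1] = 3 → [6, 6, 36, 3]
nums[-4] = nums[0]-nums[-1] = 6-3 = 3 → [3, 6, 36, 3]
nums[0]-nums[2] = 3-36 = -33

-33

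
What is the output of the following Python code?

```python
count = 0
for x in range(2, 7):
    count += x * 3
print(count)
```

x=2: count = 0+2*3 = 6
x=3: count = 6+3*3 = 15
x=4: count = 15+4*3 = 27
x=5: count = 27+5*3 = 42
x=6: count = 42+6*3 = 60

60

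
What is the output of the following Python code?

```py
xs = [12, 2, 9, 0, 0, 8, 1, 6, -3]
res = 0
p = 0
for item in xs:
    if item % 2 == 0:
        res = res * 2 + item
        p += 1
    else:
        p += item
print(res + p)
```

item=12: even, res = 0*2+12 = 12; p=1
item=2: even, res = 12*2+2 = 26; p=2
item=9: not even; p=11
item=0: even, res = 26*2+0 = 52; p=12
item=0: even, res = 52*2+0 = 104; p=13
item=8: even, res = 104*2+8 = 216; p=14
item=1: not even; p=15
item=6: even, res = 216*2+6 = 438; p=16
item=-3: not even; p=13
res+p = 438+13 = 451

451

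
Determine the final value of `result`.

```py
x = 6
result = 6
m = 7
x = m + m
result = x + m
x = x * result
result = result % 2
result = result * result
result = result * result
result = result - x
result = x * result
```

x = 7+7 = 14
result = 14+7 = 21
x = 14*21 = 294
result = 21%2 = 1
result = 1*1 = 1
result = 1*1 = 1
result = 1-294 = -293
result = 294*(-293) = -86142

-86142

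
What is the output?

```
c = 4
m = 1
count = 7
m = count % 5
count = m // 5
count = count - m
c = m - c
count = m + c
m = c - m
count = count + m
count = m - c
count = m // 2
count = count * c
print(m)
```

-4

m = 7%5 = 2
count = 2//5 = 0
count = 0-2 = -2
c = 2-4 = -2
count = 2+(-2) = 0
m = (-2)-2 = -4
count = 0+(-4) = -4
count = (-4)-(-2) = -2
count = (-4)//2 = -2
count = (-2)*(-2) = 4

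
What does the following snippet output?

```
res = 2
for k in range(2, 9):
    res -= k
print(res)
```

k=2: res = 2-2 = 0
k=3: res = 0-3 = -3
k=4: res = (-3)-4 = -7
k=5: res = (-7)-5 = -12
k=6: res = (-12)-6 = -18
k=7: res = (-18)-7 = -25
k=8: res = (-25)-8 = -33

-33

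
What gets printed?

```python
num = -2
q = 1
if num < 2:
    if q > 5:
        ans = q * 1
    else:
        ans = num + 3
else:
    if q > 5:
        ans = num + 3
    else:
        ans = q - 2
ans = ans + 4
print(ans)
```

num=-2, q=1
num < 2 is True; q > 5 is False
→ ans = num + 3 = 1
ans = 1+4 = 5

5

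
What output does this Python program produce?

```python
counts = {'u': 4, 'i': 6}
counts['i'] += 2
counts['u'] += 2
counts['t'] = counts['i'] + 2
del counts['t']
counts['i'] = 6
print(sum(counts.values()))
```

12

counts['i'] = 6+2 = 8 → {'u': 4, 'i': 8}
counts['u'] = 4+2 = 6 → {'u': 6, 'i': 8}
counts['t'] = counts['i']+2 = 10 → {'u': 6, 'i': 8, 't': 10}
del 't' → {'u': 6, 'i': 8}
counts['i'] = 6 → {'u': 6, 'i': 6}
sum of values = 12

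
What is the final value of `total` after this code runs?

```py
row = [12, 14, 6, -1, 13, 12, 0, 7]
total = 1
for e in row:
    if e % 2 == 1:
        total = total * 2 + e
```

e=12: not odd
e=14: not odd
e=6: not odd
e=-1: odd, total = 1*2+(-1) = 1
e=13: odd, total = 1*2+13 = 15
e=12: not odd
e=0: not odd
e=7: odd, total = 15*2+7 = 37

37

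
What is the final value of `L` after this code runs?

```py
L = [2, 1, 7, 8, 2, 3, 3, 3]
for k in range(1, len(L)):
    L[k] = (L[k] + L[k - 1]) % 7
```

[2, 3, 3, 4, 6, 2, 5, 1]

k=1: L[1] = (1+2)%7 = 3 → [2, 3, 7, 8, 2, 3, 3, 3]
k=2: L[2] = (7+3)%7 = 3 → [2, 3, 3, 8, 2, 3, 3, 3]
k=3: L[3] = (8+3)%7 = 4 → [2, 3, 3, 4, 2, 3, 3, 3]
k=4: L[4] = (2+4)%7 = 6 → [2, 3, 3, 4, 6, 3, 3, 3]
k=5: L[5] = (3+6)%7 = 2 → [2, 3, 3, 4, 6, 2, 3, 3]
k=6: L[6] = (3+2)%7 = 5 → [2, 3, 3, 4, 6, 2, 5, 3]
k=7: L[7] = (3+5)%7 = 1 → [2, 3, 3, 4, 6, 2, 5, 1]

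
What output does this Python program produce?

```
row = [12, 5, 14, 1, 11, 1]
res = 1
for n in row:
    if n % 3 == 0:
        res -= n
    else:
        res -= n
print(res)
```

-43

n=12: %3==0, res = 1-12 = -11
n=5: not %3==0, res = (-11)-5 = -16
n=14: not %3==0, res = (-16)-14 = -30
n=1: not %3==0, res = (-30)-1 = -31
n=11: not %3==0, res = (-31)-11 = -42
n=1: not %3==0, res = (-42)-1 = -43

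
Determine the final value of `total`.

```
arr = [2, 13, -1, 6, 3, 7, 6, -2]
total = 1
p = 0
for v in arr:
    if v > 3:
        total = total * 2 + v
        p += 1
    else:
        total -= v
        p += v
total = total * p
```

780

v=2: not >3, total = 1-2 = -1; p=2
v=13: >3, total = (-1)*2+13 = 11; p=3
v=-1: not >3, total = 11-(-1) = 12; p=2
v=6: >3, total = 12*2+6 = 30; p=3
v=3: not >3, total = 30-3 = 27; p=6
v=7: >3, total = 27*2+7 = 61; p=7
v=6: >3, total = 61*2+6 = 128; p=8
v=-2: not >3, total = 128-(-2) = 130; p=6
total*p = 130*6 = 780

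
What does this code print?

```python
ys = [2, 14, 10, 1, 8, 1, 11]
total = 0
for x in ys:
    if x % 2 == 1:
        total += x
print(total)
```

x=2: not odd
x=14: not odd
x=10: not odd
x=1: odd, total = 0+1 = 1
x=8: not odd
x=1: odd, total = 1+1 = 2
x=11: odd, total = 2+11 = 13

13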